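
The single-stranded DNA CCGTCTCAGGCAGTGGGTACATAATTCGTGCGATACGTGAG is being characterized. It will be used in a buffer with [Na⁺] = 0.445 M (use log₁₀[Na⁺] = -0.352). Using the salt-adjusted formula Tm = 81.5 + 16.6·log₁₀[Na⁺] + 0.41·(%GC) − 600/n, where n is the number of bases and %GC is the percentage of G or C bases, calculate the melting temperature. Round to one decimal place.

83.0°C

Length n = 41. Counting bases: G=13, T=10, A=9, C=9
G+C = 22, so %GC = 22/41 × 100 = 53.659%
Salt term: 16.6 × (-0.352) = -5.843
GC term: 0.41 × 53.659 = 22; length term: −600/41 = −14.634
Tm = 81.5 + (-5.843) + 22 − 14.634 = 83.023 → 83.0°C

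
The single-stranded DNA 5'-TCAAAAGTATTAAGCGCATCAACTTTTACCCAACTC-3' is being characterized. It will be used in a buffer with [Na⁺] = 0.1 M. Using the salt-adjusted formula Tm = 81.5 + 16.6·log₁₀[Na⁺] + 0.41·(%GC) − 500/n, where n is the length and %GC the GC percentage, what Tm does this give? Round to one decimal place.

65.8°C

Length n = 36. T=10, C=10, A=13, G=3
G+C = 13, so %GC = 13/36 × 100 = 36.111%
Salt term: 16.6 × (-1) = -16.6
GC term: 0.41 × 36.111 = 14.806; length term: −500/36 = −13.889
Tm = 81.5 + (-16.6) + 14.806 − 13.889 = 65.817 → 65.8°C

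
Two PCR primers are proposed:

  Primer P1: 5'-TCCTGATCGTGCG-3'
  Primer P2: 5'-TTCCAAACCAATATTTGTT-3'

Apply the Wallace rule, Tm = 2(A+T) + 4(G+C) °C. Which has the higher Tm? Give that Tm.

Primer P1: A+T=5, G+C=8 → Tm = 2(5)+4(8) = 42°C
Primer P2: A+T=14, G+C=5 → Tm = 2(14)+4(5) = 48°C
42°C vs 48°C → primer P2 is higher.

Primer P2, 48°C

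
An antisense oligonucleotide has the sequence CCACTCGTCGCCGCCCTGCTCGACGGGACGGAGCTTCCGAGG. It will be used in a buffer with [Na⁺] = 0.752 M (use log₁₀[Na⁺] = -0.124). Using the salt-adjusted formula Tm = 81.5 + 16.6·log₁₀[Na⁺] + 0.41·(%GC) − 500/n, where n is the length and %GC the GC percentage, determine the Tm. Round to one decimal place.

Length n = 42. Counting bases: G=14, A=5, C=17, T=6
G+C = 31, so %GC = 31/42 × 100 = 73.81%
Salt term: 16.6 × (-0.124) = -2.058
GC term: 0.41 × 73.81 = 30.262; length term: −500/42 = −11.905
Tm = 81.5 + (-2.058) + 30.262 − 11.905 = 97.799 → 97.8°C

97.8°C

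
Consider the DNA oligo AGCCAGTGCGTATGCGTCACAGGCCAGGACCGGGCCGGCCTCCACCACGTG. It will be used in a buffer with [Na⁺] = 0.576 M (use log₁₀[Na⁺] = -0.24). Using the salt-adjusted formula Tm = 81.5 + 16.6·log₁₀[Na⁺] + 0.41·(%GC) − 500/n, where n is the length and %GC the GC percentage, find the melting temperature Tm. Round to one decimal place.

96.7°C

Length n = 51. Scanning the sequence gives A=9, T=6, C=19, G=17.
G+C = 36, so %GC = 36/51 × 100 = 70.588%
Salt term: 16.6 × (-0.24) = -3.984
GC term: 0.41 × 70.588 = 28.941; length term: −500/51 = −9.804
Tm = 81.5 + (-3.984) + 28.941 − 9.804 = 96.653 → 96.7°C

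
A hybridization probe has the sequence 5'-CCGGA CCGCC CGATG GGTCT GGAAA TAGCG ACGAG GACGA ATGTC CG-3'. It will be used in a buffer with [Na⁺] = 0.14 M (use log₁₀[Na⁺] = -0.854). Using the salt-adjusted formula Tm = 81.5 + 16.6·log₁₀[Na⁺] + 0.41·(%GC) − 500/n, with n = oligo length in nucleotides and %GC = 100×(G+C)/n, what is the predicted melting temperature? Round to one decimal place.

Length n = 47. Scanning the sequence gives T=6, G=17, A=11, C=13.
G+C = 30, so %GC = 30/47 × 100 = 63.83%
Salt term: 16.6 × (-0.854) = -14.176
GC term: 0.41 × 63.83 = 26.17; length term: −500/47 = −10.638
Tm = 81.5 + (-14.176) + 26.17 − 10.638 = 82.856 → 82.9°C

82.9°C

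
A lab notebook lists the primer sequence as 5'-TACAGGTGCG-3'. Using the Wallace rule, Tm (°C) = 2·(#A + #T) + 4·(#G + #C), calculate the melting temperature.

32°C

Counting bases: T=2, A=2, C=2, G=4
AT pairs contribute 4, GC pairs contribute 6.
Tm = 2(4) + 4(6) = 8 + 24 = 32°C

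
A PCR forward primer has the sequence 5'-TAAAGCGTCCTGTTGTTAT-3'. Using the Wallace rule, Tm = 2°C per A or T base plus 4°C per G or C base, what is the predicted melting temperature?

52°C

Base counts: G=4, C=3, A=4, T=8
So N_AT = 12 and N_GC = 7.
Tm = 4·7 + 2·12 = 28 + 24 = 52°C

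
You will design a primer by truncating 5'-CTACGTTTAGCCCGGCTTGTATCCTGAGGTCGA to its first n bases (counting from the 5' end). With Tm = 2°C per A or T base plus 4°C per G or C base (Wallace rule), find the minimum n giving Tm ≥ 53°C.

n = 17

First 16 bases: CTACGTTTAGCCCGGC → Tm = 52°C (< 53°C)
First 17 bases: CTACGTTTAGCCCGGCT → Tm = 54°C (≥ 53°C)
Since every base adds ≥2°C, Tm only increases with n, so the threshold is first crossed at n = 17.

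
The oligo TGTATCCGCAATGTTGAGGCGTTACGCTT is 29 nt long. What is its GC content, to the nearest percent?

Counting bases: C=6, A=5, T=10, G=8
G+C = 8 + 6 = 14 out of 29 bases
%GC = 14/29 × 100 = 48.28% ≈ 48%

48%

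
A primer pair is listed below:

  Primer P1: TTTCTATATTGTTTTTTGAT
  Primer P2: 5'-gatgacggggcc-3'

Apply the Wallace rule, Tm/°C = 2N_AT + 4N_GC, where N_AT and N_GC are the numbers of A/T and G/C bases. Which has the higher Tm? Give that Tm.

Primer P1: A+T=17, G+C=3 → Tm = 2(17)+4(3) = 46°C
Primer P2: A+T=3, G+C=9 → Tm = 2(3)+4(9) = 42°C
46°C vs 42°C → primer P1 is higher.

Primer P1, 46°C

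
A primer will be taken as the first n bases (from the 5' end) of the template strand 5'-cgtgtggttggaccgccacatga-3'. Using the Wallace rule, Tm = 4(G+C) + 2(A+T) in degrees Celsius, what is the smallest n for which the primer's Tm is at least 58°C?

n = 17

First 16 bases: CGTGTGGTTGGACCGC → Tm = 54°C (< 58°C)
First 17 bases: CGTGTGGTTGGACCGCC → Tm = 58°C (≥ 58°C)
Each additional base adds 2°C (A/T) or 4°C (G/C), so Tm is non-decreasing in n; n = 17 is the first length to reach 58°C.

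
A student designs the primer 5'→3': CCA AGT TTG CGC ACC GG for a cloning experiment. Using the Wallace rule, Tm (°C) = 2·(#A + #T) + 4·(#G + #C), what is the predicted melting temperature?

56°C

Base counts: G=5, C=6, A=3, T=3
A+T = 6, G+C = 11
Tm = 2(6) + 4(11) = 12 + 44 = 56°C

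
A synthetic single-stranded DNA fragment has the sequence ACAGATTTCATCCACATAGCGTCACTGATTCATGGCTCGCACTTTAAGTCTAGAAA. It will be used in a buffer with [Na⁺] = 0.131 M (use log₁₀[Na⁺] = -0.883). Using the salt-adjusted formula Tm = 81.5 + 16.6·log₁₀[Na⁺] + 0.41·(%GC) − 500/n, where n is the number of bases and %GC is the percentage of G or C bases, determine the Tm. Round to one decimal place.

Length n = 56. Base counts: T=16, G=9, A=17, C=14
G+C = 23, so %GC = 23/56 × 100 = 41.071%
Salt term: 16.6 × (-0.883) = -14.658
GC term: 0.41 × 41.071 = 16.839; length term: −500/56 = −8.929
Tm = 81.5 + (-14.658) + 16.839 − 8.929 = 74.752 → 74.8°C

74.8°C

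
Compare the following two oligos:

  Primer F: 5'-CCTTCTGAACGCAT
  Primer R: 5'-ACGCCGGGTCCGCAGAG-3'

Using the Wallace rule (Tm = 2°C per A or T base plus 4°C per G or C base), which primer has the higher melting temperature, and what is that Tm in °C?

Primer R, 60°C

Primer F: A+T=7, G+C=7 → Tm = 2(7)+4(7) = 42°C
Primer R: A+T=4, G+C=13 → Tm = 2(4)+4(13) = 60°C
42°C vs 60°C → primer R is higher.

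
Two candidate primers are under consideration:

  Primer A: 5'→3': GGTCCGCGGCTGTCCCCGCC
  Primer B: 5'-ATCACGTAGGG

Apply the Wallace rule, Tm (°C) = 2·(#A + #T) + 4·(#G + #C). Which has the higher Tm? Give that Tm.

Primer A, 74°C

Primer A: A+T=3, G+C=17 → Tm = 2(3)+4(17) = 74°C
Primer B: A+T=5, G+C=6 → Tm = 2(5)+4(6) = 34°C
74°C vs 34°C → primer A is higher.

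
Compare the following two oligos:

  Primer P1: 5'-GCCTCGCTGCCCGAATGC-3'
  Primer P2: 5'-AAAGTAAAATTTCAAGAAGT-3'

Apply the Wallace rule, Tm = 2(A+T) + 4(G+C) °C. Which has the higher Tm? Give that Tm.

Primer P1, 62°C

Primer P1: A+T=5, G+C=13 → Tm = 2(5)+4(13) = 62°C
Primer P2: A+T=16, G+C=4 → Tm = 2(16)+4(4) = 48°C
62°C vs 48°C → primer P1 is higher.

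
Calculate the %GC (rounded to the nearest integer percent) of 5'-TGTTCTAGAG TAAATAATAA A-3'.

19%

Scanning the sequence gives G=3, A=10, T=7, C=1.
G+C = 3 + 1 = 4 out of 21 bases
%GC = 4/21 × 100 = 19.05% ≈ 19%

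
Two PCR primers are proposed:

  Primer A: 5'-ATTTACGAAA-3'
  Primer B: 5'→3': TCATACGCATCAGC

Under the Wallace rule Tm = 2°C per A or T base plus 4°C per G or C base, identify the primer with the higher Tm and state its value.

Primer A: A+T=8, G+C=2 → Tm = 2(8)+4(2) = 24°C
Primer B: A+T=7, G+C=7 → Tm = 2(7)+4(7) = 42°C
24°C vs 42°C → primer B is higher.

Primer B, 42°C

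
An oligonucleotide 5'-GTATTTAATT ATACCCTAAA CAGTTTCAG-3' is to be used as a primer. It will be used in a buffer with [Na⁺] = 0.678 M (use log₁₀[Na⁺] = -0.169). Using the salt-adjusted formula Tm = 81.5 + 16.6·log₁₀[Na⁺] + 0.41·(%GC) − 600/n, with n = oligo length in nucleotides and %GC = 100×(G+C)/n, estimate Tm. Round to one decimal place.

69.3°C

Length n = 29. Counting bases: C=5, T=11, G=3, A=10
G+C = 8, so %GC = 8/29 × 100 = 27.586%
Salt term: 16.6 × (-0.169) = -2.805
GC term: 0.41 × 27.586 = 11.31; length term: −600/29 = −20.69
Tm = 81.5 + (-2.805) + 11.31 − 20.69 = 69.315 → 69.3°C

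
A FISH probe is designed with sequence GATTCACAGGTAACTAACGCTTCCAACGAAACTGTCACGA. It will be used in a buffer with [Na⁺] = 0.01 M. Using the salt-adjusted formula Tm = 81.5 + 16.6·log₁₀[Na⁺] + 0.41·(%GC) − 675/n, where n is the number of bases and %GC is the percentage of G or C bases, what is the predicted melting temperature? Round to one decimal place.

49.9°C

Length n = 40. Scanning the sequence gives A=14, C=11, G=7, T=8.
G+C = 18, so %GC = 18/40 × 100 = 45%
Salt term: 16.6 × (-2) = -33.2
GC term: 0.41 × 45 = 18.45; length term: −675/40 = −16.875
Tm = 81.5 + (-33.2) + 18.45 − 16.875 = 49.875 → 49.9°C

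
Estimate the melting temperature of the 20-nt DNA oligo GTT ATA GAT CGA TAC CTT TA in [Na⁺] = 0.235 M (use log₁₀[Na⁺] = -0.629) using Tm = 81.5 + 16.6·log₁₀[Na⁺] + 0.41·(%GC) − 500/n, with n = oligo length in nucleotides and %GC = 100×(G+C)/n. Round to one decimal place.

Length n = 20. Base counts: A=6, T=8, C=3, G=3
G+C = 6, so %GC = 6/20 × 100 = 30%
Salt term: 16.6 × (-0.629) = -10.441
GC term: 0.41 × 30 = 12.3; length term: −500/20 = −25
Tm = 81.5 + (-10.441) + 12.3 − 25 = 58.359 → 58.4°C

58.4°C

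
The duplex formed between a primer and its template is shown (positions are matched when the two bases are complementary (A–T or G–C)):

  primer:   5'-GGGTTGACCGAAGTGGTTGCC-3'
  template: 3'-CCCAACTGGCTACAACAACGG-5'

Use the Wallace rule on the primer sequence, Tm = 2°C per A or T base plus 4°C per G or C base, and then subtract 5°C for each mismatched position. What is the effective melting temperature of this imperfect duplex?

Primer base counts: A=3, T=5, G=9, C=4 → A+T=8, G+C=13
Perfect-match Tm = 2(8) + 4(13) = 16 + 52 = 68°C
Mismatches (positions where the bases are not complementary): 2 (at positions 12, 15)
Effective Tm = 68 − 2×5 = 68 − 10 = 58°C

58°C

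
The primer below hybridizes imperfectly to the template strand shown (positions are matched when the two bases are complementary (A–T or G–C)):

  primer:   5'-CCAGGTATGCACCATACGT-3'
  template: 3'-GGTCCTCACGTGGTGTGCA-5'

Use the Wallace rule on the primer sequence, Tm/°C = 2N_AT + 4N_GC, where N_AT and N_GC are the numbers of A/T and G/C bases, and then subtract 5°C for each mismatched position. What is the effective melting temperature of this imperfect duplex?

43°C

Primer base counts: A=5, T=4, G=4, C=6 → A+T=9, G+C=10
Perfect-match Tm = 2(9) + 4(10) = 18 + 40 = 58°C
Mismatches (positions where the bases are not complementary): 3 (at positions 6, 7, 15)
Effective Tm = 58 − 3×5 = 58 − 15 = 43°C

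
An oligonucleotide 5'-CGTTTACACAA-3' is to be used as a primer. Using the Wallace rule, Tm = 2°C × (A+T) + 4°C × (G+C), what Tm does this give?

Counting bases: T=3, C=3, G=1, A=4
A+T = 7, G+C = 4
Tm = 2×7 + 4×4 = 30°C

30°C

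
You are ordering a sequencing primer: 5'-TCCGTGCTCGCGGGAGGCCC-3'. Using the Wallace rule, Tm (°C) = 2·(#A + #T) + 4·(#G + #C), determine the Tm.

72°C

Base counts: C=8, A=1, G=8, T=3
So N_AT = 4 and N_GC = 16.
Tm = 4·16 + 2·4 = 64 + 8 = 72°C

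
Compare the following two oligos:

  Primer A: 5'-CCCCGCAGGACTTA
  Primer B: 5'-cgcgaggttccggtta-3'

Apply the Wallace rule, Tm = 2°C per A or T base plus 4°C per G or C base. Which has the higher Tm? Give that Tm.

Primer A: A+T=5, G+C=9 → Tm = 2(5)+4(9) = 46°C
Primer B: A+T=6, G+C=10 → Tm = 2(6)+4(10) = 52°C
46°C vs 52°C → primer B is higher.

Primer B, 52°C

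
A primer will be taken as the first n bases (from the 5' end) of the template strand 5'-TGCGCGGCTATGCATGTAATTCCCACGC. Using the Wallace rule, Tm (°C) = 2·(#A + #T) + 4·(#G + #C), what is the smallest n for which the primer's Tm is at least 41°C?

n = 13

First 12 bases: TGCGCGGCTATG → Tm = 40°C (< 41°C)
First 13 bases: TGCGCGGCTATGC → Tm = 44°C (≥ 41°C)
Each additional base adds 2°C (A/T) or 4°C (G/C), so Tm is non-decreasing in n; n = 13 is the first length to reach 41°C.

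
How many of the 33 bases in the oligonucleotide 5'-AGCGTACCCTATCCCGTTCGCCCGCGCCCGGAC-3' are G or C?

T=5, C=16, G=8, A=4
Total G or C: 8 + 16 = 24

24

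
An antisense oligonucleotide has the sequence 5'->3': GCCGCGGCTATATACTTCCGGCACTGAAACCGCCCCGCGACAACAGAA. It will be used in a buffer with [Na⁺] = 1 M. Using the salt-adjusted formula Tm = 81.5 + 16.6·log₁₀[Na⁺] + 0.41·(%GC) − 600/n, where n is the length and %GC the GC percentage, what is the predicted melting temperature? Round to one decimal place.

Length n = 48. A=13, T=6, G=11, C=18
G+C = 29, so %GC = 29/48 × 100 = 60.417%
Salt term: 16.6 × (0) = 0
GC term: 0.41 × 60.417 = 24.771; length term: −600/48 = −12.5
Tm = 81.5 + (0) + 24.771 − 12.5 = 93.771 → 93.8°C

93.8°C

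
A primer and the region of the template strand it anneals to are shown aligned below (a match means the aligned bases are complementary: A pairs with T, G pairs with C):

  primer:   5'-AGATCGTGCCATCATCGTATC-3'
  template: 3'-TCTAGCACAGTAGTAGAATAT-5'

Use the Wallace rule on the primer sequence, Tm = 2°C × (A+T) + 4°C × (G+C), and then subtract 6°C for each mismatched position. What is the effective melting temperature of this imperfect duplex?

Primer base counts: A=5, T=6, G=4, C=6 → A+T=11, G+C=10
Perfect-match Tm = 2(11) + 4(10) = 22 + 40 = 62°C
Mismatches (positions where the bases are not complementary): 3 (at positions 9, 17, 21)
Effective Tm = 62 − 3×6 = 62 − 18 = 44°C

44°C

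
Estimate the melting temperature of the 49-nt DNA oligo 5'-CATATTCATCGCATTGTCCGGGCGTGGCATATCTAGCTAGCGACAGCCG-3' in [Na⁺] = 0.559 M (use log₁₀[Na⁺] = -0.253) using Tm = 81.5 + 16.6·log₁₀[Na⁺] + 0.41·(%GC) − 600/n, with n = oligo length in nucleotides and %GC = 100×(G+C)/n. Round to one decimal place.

Length n = 49. Counting bases: G=13, C=14, A=10, T=12
G+C = 27, so %GC = 27/49 × 100 = 55.102%
Salt term: 16.6 × (-0.253) = -4.2
GC term: 0.41 × 55.102 = 22.592; length term: −600/49 = −12.245
Tm = 81.5 + (-4.2) + 22.592 − 12.245 = 87.647 → 87.6°C

87.6°C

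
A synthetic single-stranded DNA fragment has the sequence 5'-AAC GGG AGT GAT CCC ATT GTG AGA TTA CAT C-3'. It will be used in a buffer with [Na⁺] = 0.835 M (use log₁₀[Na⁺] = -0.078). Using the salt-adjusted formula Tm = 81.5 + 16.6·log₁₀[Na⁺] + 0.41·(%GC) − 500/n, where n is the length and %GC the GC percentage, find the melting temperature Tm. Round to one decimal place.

82.6°C

Length n = 31. G=8, T=8, C=6, A=9
G+C = 14, so %GC = 14/31 × 100 = 45.161%
Salt term: 16.6 × (-0.078) = -1.295
GC term: 0.41 × 45.161 = 18.516; length term: −500/31 = −16.129
Tm = 81.5 + (-1.295) + 18.516 − 16.129 = 82.592 → 82.6°C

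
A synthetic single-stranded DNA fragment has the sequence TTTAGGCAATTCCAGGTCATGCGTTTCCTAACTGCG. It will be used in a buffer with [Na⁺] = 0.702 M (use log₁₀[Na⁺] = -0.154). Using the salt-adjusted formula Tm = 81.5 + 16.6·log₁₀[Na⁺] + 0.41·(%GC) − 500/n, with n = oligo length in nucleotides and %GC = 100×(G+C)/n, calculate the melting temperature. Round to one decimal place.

84.4°C

Length n = 36. Base counts: G=8, T=12, C=9, A=7
G+C = 17, so %GC = 17/36 × 100 = 47.222%
Salt term: 16.6 × (-0.154) = -2.556
GC term: 0.41 × 47.222 = 19.361; length term: −500/36 = −13.889
Tm = 81.5 + (-2.556) + 19.361 − 13.889 = 84.416 → 84.4°C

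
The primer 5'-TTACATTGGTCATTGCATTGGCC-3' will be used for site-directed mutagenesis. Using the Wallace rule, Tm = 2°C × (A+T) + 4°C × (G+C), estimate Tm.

66°C

G=5, T=9, C=5, A=4
A+T = 13, G+C = 10
Tm = 4·10 + 2·13 = 40 + 26 = 66°C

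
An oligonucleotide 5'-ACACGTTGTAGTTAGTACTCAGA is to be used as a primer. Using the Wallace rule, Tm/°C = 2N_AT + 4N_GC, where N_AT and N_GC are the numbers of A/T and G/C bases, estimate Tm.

64°C

Counting bases: G=5, A=7, C=4, T=7
A+T = 14, G+C = 9
Tm = 4·9 + 2·14 = 36 + 28 = 64°C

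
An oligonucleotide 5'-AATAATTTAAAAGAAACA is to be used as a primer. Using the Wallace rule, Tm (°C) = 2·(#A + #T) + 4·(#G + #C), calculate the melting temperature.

A=12, C=1, G=1, T=4
AT pairs contribute 16, GC pairs contribute 2.
Tm = 4·2 + 2·16 = 8 + 32 = 40°C

40°C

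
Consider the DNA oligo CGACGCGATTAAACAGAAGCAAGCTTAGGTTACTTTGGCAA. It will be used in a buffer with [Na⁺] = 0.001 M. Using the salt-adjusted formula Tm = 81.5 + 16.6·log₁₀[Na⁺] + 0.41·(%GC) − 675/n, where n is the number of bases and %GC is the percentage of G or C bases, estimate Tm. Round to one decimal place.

Length n = 41. T=9, A=14, G=10, C=8
G+C = 18, so %GC = 18/41 × 100 = 43.902%
Salt term: 16.6 × (-3) = -49.8
GC term: 0.41 × 43.902 = 18; length term: −675/41 = −16.463
Tm = 81.5 + (-49.8) + 18 − 16.463 = 33.237 → 33.2°C

33.2°C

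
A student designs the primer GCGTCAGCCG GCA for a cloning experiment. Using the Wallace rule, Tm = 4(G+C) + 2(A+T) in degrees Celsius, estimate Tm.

46°C

Base counts: T=1, A=2, G=5, C=5
A+T = 3, G+C = 10
Tm = 2×3 + 4×10 = 46°C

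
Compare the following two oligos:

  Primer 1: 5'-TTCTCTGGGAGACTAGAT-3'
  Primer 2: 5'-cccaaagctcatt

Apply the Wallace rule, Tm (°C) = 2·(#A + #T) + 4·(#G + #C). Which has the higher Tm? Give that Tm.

Primer 1, 52°C

Primer 1: A+T=10, G+C=8 → Tm = 2(10)+4(8) = 52°C
Primer 2: A+T=7, G+C=6 → Tm = 2(7)+4(6) = 38°C
52°C vs 38°C → primer 1 is higher.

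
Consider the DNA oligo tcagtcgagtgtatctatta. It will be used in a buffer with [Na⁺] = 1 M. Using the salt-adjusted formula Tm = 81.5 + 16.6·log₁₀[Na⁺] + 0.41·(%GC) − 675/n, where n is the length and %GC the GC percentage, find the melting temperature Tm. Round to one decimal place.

62.1°C

Length n = 20. Base counts: T=8, A=5, C=3, G=4
G+C = 7, so %GC = 7/20 × 100 = 35%
Salt term: 16.6 × (0) = 0
GC term: 0.41 × 35 = 14.35; length term: −675/20 = −33.75
Tm = 81.5 + (0) + 14.35 − 33.75 = 62.1 → 62.1°C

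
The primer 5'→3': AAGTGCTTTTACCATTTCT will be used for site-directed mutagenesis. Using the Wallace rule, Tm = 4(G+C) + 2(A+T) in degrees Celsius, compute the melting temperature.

50°C

Counting bases: G=2, C=4, T=9, A=4
AT pairs contribute 13, GC pairs contribute 6.
Tm = 2(13) + 4(6) = 26 + 24 = 50°C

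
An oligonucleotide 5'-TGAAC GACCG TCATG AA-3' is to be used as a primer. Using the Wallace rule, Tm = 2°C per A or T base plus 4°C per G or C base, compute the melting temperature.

50°C

C=4, G=4, T=3, A=6
So N_AT = 9 and N_GC = 8.
Tm = 2(9) + 4(8) = 18 + 32 = 50°C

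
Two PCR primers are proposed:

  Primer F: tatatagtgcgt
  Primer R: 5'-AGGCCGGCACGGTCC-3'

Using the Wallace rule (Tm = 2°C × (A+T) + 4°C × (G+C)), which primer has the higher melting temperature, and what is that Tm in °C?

Primer F: A+T=8, G+C=4 → Tm = 2(8)+4(4) = 32°C
Primer R: A+T=3, G+C=12 → Tm = 2(3)+4(12) = 54°C
32°C vs 54°C → primer R is higher.

Primer R, 54°C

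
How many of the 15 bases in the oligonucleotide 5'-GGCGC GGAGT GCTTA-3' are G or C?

C=3, T=3, G=7, A=2
G+C = 7 + 3 = 10

10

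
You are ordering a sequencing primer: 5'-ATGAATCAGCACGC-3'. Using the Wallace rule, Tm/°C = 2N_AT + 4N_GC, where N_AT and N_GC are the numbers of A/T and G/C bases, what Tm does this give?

42°C

Scanning the sequence gives A=5, G=3, T=2, C=4.
AT pairs contribute 7, GC pairs contribute 7.
Tm = 2(7) + 4(7) = 14 + 28 = 42°C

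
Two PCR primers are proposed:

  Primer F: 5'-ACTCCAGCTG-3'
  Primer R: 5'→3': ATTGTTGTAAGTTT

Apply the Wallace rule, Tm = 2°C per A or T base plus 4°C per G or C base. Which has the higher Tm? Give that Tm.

Primer R, 34°C

Primer F: A+T=4, G+C=6 → Tm = 2(4)+4(6) = 32°C
Primer R: A+T=11, G+C=3 → Tm = 2(11)+4(3) = 34°C
32°C vs 34°C → primer R is higher.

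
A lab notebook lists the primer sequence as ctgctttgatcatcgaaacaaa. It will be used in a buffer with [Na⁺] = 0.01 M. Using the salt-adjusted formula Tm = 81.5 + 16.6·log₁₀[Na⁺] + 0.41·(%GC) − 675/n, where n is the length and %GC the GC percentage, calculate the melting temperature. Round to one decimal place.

32.5°C

Length n = 22. Scanning the sequence gives T=6, G=3, A=8, C=5.
G+C = 8, so %GC = 8/22 × 100 = 36.364%
Salt term: 16.6 × (-2) = -33.2
GC term: 0.41 × 36.364 = 14.909; length term: −675/22 = −30.682
Tm = 81.5 + (-33.2) + 14.909 − 30.682 = 32.527 → 32.5°C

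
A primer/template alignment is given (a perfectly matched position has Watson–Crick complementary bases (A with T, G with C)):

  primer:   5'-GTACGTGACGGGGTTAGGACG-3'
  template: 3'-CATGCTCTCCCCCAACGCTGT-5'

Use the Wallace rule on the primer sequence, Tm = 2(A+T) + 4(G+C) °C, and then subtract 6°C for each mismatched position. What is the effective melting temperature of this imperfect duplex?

Primer base counts: A=4, T=4, G=10, C=3 → A+T=8, G+C=13
Perfect-match Tm = 2(8) + 4(13) = 16 + 52 = 68°C
Mismatches (positions where the bases are not complementary): 5 (at positions 6, 9, 16, 17, 21)
Effective Tm = 68 − 5×6 = 68 − 30 = 38°C

38°C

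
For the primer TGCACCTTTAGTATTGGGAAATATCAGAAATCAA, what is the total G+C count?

11

T=10, C=5, G=6, A=13
G+C = 6 + 5 = 11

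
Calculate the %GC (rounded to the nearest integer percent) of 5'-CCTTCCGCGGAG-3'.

Base counts: T=2, G=4, A=1, C=5
G+C = 4 + 5 = 9 out of 12 bases
%GC = 9/12 × 100 = 75% ≈ 75%

75%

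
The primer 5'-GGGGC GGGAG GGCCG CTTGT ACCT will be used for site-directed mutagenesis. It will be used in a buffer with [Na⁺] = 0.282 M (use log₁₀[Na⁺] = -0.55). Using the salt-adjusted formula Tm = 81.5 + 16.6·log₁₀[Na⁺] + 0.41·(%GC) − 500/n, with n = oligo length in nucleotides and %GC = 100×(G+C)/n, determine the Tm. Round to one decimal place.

82.3°C

Length n = 24. Counting bases: T=4, G=12, A=2, C=6
G+C = 18, so %GC = 18/24 × 100 = 75%
Salt term: 16.6 × (-0.55) = -9.13
GC term: 0.41 × 75 = 30.75; length term: −500/24 = −20.833
Tm = 81.5 + (-9.13) + 30.75 − 20.833 = 82.287 → 82.3°C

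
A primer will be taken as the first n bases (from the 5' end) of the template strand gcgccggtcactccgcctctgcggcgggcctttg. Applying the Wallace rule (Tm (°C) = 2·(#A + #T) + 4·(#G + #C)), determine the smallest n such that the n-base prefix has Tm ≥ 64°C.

First 17 bases: GCGCCGGTCACTCCGCC → Tm = 62°C (< 64°C)
First 18 bases: GCGCCGGTCACTCCGCCT → Tm = 64°C (≥ 64°C)
Each additional base adds 2°C (A/T) or 4°C (G/C), so Tm is non-decreasing in n; n = 18 is the first length to reach 64°C.

n = 18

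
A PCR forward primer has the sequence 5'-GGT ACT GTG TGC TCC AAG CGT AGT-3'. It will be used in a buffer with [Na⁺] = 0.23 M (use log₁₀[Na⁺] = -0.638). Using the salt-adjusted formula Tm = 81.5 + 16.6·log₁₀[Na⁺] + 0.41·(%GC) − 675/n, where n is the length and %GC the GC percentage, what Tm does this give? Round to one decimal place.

Length n = 24. Scanning the sequence gives A=4, G=8, T=7, C=5.
G+C = 13, so %GC = 13/24 × 100 = 54.167%
Salt term: 16.6 × (-0.638) = -10.591
GC term: 0.41 × 54.167 = 22.208; length term: −675/24 = −28.125
Tm = 81.5 + (-10.591) + 22.208 − 28.125 = 64.992 → 65.0°C

65.0°C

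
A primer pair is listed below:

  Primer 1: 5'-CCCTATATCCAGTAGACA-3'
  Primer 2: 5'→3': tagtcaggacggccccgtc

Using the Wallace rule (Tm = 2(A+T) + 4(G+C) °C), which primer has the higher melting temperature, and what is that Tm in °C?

Primer 2, 64°C

Primer 1: A+T=10, G+C=8 → Tm = 2(10)+4(8) = 52°C
Primer 2: A+T=6, G+C=13 → Tm = 2(6)+4(13) = 64°C
52°C vs 64°C → primer 2 is higher.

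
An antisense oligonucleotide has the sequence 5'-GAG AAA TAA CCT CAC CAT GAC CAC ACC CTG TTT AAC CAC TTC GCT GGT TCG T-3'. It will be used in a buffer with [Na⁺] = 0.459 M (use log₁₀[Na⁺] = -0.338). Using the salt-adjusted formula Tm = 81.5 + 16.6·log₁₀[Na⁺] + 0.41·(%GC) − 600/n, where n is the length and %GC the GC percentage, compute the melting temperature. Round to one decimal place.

84.1°C

Length n = 52. Base counts: C=17, A=14, G=8, T=13
G+C = 25, so %GC = 25/52 × 100 = 48.077%
Salt term: 16.6 × (-0.338) = -5.611
GC term: 0.41 × 48.077 = 19.712; length term: −600/52 = −11.538
Tm = 81.5 + (-5.611) + 19.712 − 11.538 = 84.063 → 84.1°C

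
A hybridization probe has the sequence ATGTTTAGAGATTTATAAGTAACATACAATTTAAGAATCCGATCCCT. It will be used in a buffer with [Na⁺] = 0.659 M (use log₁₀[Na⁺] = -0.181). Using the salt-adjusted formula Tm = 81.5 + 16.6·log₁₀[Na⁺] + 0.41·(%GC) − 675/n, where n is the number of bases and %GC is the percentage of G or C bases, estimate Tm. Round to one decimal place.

75.5°C

Length n = 47. Counting bases: G=6, C=7, A=18, T=16
G+C = 13, so %GC = 13/47 × 100 = 27.66%
Salt term: 16.6 × (-0.181) = -3.005
GC term: 0.41 × 27.66 = 11.341; length term: −675/47 = −14.362
Tm = 81.5 + (-3.005) + 11.341 − 14.362 = 75.474 → 75.5°C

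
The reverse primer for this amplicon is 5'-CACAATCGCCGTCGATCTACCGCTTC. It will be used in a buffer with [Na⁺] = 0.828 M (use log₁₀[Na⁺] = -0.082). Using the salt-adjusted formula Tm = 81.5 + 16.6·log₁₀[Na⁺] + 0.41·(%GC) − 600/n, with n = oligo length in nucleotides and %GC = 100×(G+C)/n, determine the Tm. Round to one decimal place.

80.7°C

Length n = 26. T=6, C=11, G=4, A=5
G+C = 15, so %GC = 15/26 × 100 = 57.692%
Salt term: 16.6 × (-0.082) = -1.361
GC term: 0.41 × 57.692 = 23.654; length term: −600/26 = −23.077
Tm = 81.5 + (-1.361) + 23.654 − 23.077 = 80.716 → 80.7°C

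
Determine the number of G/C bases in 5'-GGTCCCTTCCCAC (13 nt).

9

Scanning the sequence gives C=7, G=2, A=1, T=3.
G+C = 2 + 7 = 9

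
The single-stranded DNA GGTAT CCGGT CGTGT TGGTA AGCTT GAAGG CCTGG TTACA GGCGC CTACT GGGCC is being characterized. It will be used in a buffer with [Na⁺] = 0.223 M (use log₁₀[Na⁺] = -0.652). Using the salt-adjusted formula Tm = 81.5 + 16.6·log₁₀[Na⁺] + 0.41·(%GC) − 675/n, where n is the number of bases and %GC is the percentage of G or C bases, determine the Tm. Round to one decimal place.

83.0°C

Length n = 55. Base counts: C=13, A=8, T=14, G=20
G+C = 33, so %GC = 33/55 × 100 = 60%
Salt term: 16.6 × (-0.652) = -10.823
GC term: 0.41 × 60 = 24.6; length term: −675/55 = −12.273
Tm = 81.5 + (-10.823) + 24.6 − 12.273 = 83.004 → 83.0°C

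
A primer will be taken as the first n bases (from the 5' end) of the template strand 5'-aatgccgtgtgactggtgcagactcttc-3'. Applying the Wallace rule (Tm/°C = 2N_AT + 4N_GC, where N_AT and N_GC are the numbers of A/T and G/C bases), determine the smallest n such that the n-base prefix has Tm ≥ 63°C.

n = 21

First 20 bases: AATGCCGTGTGACTGGTGCA → Tm = 62°C (< 63°C)
First 21 bases: AATGCCGTGTGACTGGTGCAG → Tm = 66°C (≥ 63°C)
Since every base adds ≥2°C, Tm only increases with n, so the threshold is first crossed at n = 21.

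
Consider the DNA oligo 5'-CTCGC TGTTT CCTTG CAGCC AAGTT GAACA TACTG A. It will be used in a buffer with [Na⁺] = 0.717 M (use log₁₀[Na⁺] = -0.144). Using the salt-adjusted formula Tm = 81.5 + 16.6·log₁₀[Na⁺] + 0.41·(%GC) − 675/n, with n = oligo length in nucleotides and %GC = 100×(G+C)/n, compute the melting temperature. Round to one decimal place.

Length n = 36. Counting bases: C=10, G=7, A=8, T=11
G+C = 17, so %GC = 17/36 × 100 = 47.222%
Salt term: 16.6 × (-0.144) = -2.39
GC term: 0.41 × 47.222 = 19.361; length term: −675/36 = −18.75
Tm = 81.5 + (-2.39) + 19.361 − 18.75 = 79.721 → 79.7°C

79.7°C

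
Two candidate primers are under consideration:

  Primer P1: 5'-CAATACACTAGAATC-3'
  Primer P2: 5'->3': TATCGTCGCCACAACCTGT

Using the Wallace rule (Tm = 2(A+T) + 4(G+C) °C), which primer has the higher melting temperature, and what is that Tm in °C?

Primer P2, 58°C

Primer P1: A+T=10, G+C=5 → Tm = 2(10)+4(5) = 40°C
Primer P2: A+T=9, G+C=10 → Tm = 2(9)+4(10) = 58°C
40°C vs 58°C → primer P2 is higher.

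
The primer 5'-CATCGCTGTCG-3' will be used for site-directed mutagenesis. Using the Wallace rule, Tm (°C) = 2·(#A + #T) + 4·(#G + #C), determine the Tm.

C=4, T=3, G=3, A=1
A+T = 4, G+C = 7
Tm = 4·7 + 2·4 = 28 + 8 = 36°C

36°C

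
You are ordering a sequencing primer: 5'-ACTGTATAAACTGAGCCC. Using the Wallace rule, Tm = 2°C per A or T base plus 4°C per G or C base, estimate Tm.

52°C

Counting bases: C=5, T=4, G=3, A=6
AT pairs contribute 10, GC pairs contribute 8.
Tm = 2(10) + 4(8) = 20 + 32 = 52°C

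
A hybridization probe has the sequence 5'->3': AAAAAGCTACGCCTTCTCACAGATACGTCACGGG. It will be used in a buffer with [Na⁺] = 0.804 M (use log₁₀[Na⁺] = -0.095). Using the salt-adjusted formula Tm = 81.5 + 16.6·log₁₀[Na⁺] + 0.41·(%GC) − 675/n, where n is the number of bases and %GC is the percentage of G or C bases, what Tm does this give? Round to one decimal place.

80.6°C

Length n = 34. Counting bases: G=7, A=11, T=6, C=10
G+C = 17, so %GC = 17/34 × 100 = 50%
Salt term: 16.6 × (-0.095) = -1.577
GC term: 0.41 × 50 = 20.5; length term: −675/34 = −19.853
Tm = 81.5 + (-1.577) + 20.5 − 19.853 = 80.57 → 80.6°C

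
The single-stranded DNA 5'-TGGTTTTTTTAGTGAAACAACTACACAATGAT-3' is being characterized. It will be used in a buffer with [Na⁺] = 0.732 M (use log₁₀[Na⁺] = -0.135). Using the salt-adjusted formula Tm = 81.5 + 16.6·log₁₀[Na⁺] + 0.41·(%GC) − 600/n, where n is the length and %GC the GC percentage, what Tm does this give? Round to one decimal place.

72.0°C

Length n = 32. G=5, A=11, T=12, C=4
G+C = 9, so %GC = 9/32 × 100 = 28.125%
Salt term: 16.6 × (-0.135) = -2.241
GC term: 0.41 × 28.125 = 11.531; length term: −600/32 = −18.75
Tm = 81.5 + (-2.241) + 11.531 − 18.75 = 72.04 → 72.0°C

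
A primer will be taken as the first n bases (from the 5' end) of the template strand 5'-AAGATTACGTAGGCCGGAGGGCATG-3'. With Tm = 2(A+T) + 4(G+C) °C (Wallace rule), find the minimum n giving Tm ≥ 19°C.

n = 8

First 7 bases: AAGATTA → Tm = 16°C (< 19°C)
First 8 bases: AAGATTAC → Tm = 20°C (≥ 19°C)
Each additional base adds 2°C (A/T) or 4°C (G/C), so Tm is non-decreasing in n; n = 8 is the first length to reach 19°C.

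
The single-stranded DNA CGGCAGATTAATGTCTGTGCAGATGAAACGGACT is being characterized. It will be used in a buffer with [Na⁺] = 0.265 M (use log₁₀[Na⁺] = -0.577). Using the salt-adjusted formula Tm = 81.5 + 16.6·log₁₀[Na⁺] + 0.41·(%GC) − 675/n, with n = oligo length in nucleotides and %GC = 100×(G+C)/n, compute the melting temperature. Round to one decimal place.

Length n = 34. A=10, C=6, G=10, T=8
G+C = 16, so %GC = 16/34 × 100 = 47.059%
Salt term: 16.6 × (-0.577) = -9.578
GC term: 0.41 × 47.059 = 19.294; length term: −675/34 = −19.853
Tm = 81.5 + (-9.578) + 19.294 − 19.853 = 71.363 → 71.4°C

71.4°C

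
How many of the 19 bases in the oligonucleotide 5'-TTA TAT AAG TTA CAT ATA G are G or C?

3

Base counts: C=1, T=8, G=2, A=8
G+C = 2 + 1 = 3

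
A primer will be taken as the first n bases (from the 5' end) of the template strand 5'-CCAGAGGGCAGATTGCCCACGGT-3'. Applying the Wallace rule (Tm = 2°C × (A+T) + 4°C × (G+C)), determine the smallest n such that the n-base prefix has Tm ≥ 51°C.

First 15 bases: CCAGAGGGCAGATTG → Tm = 48°C (< 51°C)
First 16 bases: CCAGAGGGCAGATTGC → Tm = 52°C (≥ 51°C)
Each additional base adds 2°C (A/T) or 4°C (G/C), so Tm is non-decreasing in n; n = 16 is the first length to reach 51°C.

n = 16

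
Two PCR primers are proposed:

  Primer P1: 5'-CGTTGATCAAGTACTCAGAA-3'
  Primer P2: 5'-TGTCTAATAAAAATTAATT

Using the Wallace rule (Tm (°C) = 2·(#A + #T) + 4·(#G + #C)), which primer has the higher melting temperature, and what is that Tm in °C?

Primer P1, 56°C

Primer P1: A+T=12, G+C=8 → Tm = 2(12)+4(8) = 56°C
Primer P2: A+T=17, G+C=2 → Tm = 2(17)+4(2) = 42°C
56°C vs 42°C → primer P1 is higher.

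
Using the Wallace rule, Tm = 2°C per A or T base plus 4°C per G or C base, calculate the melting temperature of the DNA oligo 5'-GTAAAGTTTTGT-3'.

30°C

T=6, A=3, C=0, G=3
So N_AT = 9 and N_GC = 3.
Tm = 2(9) + 4(3) = 18 + 12 = 30°C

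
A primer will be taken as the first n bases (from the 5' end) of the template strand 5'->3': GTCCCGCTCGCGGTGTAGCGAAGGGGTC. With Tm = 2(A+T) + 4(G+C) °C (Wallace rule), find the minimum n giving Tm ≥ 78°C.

First 22 bases: GTCCCGCTCGCGGTGTAGCGAA → Tm = 74°C (< 78°C)
First 23 bases: GTCCCGCTCGCGGTGTAGCGAAG → Tm = 78°C (≥ 78°C)
Since every base adds ≥2°C, Tm only increases with n, so the threshold is first crossed at n = 23.

n = 23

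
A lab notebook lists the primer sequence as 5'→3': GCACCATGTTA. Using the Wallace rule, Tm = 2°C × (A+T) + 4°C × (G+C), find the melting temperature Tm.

32°C

Base counts: A=3, G=2, C=3, T=3
AT pairs contribute 6, GC pairs contribute 5.
Tm = 2(6) + 4(5) = 12 + 20 = 32°C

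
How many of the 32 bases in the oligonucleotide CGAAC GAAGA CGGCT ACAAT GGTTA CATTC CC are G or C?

Counting bases: C=9, A=10, T=6, G=7
Total G or C: 7 + 9 = 16

16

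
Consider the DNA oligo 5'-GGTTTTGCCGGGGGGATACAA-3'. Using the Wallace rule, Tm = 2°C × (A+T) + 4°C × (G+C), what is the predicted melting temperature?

Base counts: C=3, T=5, G=9, A=4
So N_AT = 9 and N_GC = 12.
Tm = 2×9 + 4×12 = 66°C

66°C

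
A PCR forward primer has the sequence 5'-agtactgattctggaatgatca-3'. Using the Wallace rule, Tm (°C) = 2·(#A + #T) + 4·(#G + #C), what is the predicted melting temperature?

60°C

Counting bases: A=7, C=3, G=5, T=7
AT pairs contribute 14, GC pairs contribute 8.
Tm = 2(14) + 4(8) = 28 + 32 = 60°C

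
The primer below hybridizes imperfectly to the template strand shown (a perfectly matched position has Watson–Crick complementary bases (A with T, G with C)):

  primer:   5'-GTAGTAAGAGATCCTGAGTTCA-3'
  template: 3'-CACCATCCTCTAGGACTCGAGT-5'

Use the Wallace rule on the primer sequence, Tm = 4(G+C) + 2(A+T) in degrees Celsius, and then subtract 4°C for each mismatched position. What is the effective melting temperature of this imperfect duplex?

Primer base counts: A=7, T=6, G=6, C=3 → A+T=13, G+C=9
Perfect-match Tm = 2(13) + 4(9) = 26 + 36 = 62°C
Mismatches (positions where the bases are not complementary): 3 (at positions 3, 7, 19)
Effective Tm = 62 − 3×4 = 62 − 12 = 50°C

50°C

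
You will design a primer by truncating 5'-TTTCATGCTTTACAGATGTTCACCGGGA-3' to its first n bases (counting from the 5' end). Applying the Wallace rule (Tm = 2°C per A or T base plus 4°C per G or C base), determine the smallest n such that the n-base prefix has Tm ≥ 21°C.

n = 8

First 7 bases: TTTCATG → Tm = 18°C (< 21°C)
First 8 bases: TTTCATGC → Tm = 22°C (≥ 21°C)
Each additional base adds 2°C (A/T) or 4°C (G/C), so Tm is non-decreasing in n; n = 8 is the first length to reach 21°C.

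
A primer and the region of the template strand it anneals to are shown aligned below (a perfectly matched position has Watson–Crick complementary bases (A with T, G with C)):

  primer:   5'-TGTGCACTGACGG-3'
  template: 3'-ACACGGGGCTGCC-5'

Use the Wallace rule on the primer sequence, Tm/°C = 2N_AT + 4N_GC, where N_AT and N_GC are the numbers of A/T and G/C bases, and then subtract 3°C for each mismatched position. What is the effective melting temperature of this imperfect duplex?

36°C

Primer base counts: A=2, T=3, G=5, C=3 → A+T=5, G+C=8
Perfect-match Tm = 2(5) + 4(8) = 10 + 32 = 42°C
Mismatches (positions where the bases are not complementary): 2 (at positions 6, 8)
Effective Tm = 42 − 2×3 = 42 − 6 = 36°C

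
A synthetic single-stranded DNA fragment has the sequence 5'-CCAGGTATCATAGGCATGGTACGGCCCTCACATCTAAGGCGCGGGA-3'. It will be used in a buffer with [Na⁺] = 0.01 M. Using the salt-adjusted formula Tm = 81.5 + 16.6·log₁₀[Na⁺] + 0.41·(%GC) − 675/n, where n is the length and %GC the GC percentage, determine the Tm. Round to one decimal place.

Length n = 46. T=8, C=13, G=14, A=11
G+C = 27, so %GC = 27/46 × 100 = 58.696%
Salt term: 16.6 × (-2) = -33.2
GC term: 0.41 × 58.696 = 24.065; length term: −675/46 = −14.674
Tm = 81.5 + (-33.2) + 24.065 − 14.674 = 57.691 → 57.7°C

57.7°C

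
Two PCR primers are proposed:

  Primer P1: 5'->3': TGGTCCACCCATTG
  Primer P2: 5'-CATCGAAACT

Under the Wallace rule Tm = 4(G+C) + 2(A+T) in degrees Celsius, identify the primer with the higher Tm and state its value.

Primer P1, 44°C

Primer P1: A+T=6, G+C=8 → Tm = 2(6)+4(8) = 44°C
Primer P2: A+T=6, G+C=4 → Tm = 2(6)+4(4) = 28°C
44°C vs 28°C → primer P1 is higher.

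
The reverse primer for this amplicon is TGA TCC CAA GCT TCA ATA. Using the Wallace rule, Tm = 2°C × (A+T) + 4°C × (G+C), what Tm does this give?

50°C

A=6, G=2, C=5, T=5
AT pairs contribute 11, GC pairs contribute 7.
Tm = 2(11) + 4(7) = 22 + 28 = 50°C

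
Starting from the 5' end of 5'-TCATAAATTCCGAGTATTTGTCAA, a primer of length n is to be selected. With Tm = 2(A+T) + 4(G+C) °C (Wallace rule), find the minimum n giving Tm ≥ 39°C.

n = 15

First 14 bases: TCATAAATTCCGAG → Tm = 38°C (< 39°C)
First 15 bases: TCATAAATTCCGAGT → Tm = 40°C (≥ 39°C)
Since every base adds ≥2°C, Tm only increases with n, so the threshold is first crossed at n = 15.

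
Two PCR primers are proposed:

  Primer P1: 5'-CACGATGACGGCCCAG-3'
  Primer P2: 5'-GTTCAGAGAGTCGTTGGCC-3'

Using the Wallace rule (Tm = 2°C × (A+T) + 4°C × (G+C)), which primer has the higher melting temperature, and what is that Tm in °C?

Primer P2, 60°C

Primer P1: A+T=5, G+C=11 → Tm = 2(5)+4(11) = 54°C
Primer P2: A+T=8, G+C=11 → Tm = 2(8)+4(11) = 60°C
54°C vs 60°C → primer P2 is higher.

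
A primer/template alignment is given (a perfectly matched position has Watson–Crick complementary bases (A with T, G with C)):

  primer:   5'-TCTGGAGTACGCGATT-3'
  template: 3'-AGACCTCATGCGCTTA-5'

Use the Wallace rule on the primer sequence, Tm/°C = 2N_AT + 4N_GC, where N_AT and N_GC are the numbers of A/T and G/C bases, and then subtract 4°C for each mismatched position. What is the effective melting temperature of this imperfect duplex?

44°C

Primer base counts: A=3, T=5, G=5, C=3 → A+T=8, G+C=8
Perfect-match Tm = 2(8) + 4(8) = 16 + 32 = 48°C
Mismatches (positions where the bases are not complementary): 1 (at position 15)
Effective Tm = 48 − 1×4 = 48 − 4 = 44°C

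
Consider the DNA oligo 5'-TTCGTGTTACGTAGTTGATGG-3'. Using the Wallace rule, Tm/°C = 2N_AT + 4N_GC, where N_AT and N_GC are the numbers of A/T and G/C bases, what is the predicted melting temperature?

Base counts: T=9, C=2, G=7, A=3
A+T = 12, G+C = 9
Tm = 2×12 + 4×9 = 60°C

60°C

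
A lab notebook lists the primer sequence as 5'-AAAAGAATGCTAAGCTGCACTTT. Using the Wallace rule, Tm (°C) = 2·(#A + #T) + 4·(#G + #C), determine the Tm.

C=4, A=9, T=6, G=4
AT pairs contribute 15, GC pairs contribute 8.
Tm = 2×15 + 4×8 = 62°C

62°C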